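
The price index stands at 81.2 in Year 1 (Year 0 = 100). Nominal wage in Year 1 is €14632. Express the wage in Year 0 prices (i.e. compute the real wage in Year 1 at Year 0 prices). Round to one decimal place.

Real = Nominal ÷ (Index/100) = 14632 ÷ (81.2/100)
     = 14632 ÷ 0.812 = 18019.7044

18019.7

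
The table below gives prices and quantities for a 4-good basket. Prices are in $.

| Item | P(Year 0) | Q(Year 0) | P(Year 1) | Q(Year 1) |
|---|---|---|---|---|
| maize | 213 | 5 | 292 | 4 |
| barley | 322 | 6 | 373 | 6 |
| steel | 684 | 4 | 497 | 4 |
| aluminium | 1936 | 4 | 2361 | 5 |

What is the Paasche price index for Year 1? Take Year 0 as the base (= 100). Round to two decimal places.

113.15

Paasche price index uses current-period quantities as weights.
ΣP(Year 1)·Q(Year 1) = 292×4 + 373×6 + 497×4 + 2361×5 = 1168 + 2238 + 1988 + 11805 = 17199
ΣP(Year 0)·Q(Year 1) = 213×4 + 322×6 + 684×4 + 1936×5 = 852 + 1932 + 2736 + 9680 = 15200
Index = 17199 / 15200 × 100 = 113.1513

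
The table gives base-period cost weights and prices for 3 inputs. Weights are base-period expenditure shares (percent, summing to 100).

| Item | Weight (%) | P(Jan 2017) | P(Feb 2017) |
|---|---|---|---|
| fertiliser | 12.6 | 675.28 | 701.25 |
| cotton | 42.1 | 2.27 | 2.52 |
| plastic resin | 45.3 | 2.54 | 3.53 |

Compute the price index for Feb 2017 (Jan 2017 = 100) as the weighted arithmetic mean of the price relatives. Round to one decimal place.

fertiliser: 12.6 × (701.25/675.28) = 12.6 × 1.038458 = 13.0846
cotton: 42.1 × (2.52/2.27) = 42.1 × 1.110132 = 46.7366
plastic resin: 45.3 × (3.53/2.54) = 45.3 × 1.389764 = 62.9563
Index = Σ wᵢ·(p₁ᵢ/p₀ᵢ) = 13.0846 + 46.7366 + 62.9563 = 122.7774

122.8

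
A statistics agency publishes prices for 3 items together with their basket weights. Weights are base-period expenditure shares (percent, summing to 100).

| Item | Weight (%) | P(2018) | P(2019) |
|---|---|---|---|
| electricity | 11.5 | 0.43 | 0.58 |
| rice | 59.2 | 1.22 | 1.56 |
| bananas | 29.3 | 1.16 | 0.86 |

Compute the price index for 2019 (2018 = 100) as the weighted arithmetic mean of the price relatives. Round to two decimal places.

112.93

electricity: 11.5 × (0.58/0.43) = 11.5 × 1.348837 = 15.5116
rice: 59.2 × (1.56/1.22) = 59.2 × 1.278689 = 75.6984
bananas: 29.3 × (0.86/1.16) = 29.3 × 0.741379 = 21.7224
Index = Σ wᵢ·(p₁ᵢ/p₀ᵢ) = 15.5116 + 75.6984 + 21.7224 = 112.9324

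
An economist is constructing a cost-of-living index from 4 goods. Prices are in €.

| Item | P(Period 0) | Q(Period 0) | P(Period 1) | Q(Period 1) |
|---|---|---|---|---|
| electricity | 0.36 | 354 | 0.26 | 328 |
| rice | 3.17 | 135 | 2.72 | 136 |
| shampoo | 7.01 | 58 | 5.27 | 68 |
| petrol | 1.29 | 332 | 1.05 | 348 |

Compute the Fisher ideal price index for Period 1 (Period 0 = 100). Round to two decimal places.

Laspeyres component (base-period weights):
ΣP(Period 1)Q(Period 0) = 0.26×354 + 2.72×135 + 5.27×58 + 1.05×332 = 92.04 + 367.2 + 305.66 + 348.6 = 1113.5
ΣP(Period 0)Q(Period 0) = 0.36×354 + 3.17×135 + 7.01×58 + 1.29×332 = 127.44 + 427.95 + 406.58 + 428.28 = 1390.25
L = 1113.5 / 1390.25 × 100 = 80.0935
Paasche component (current-period weights):
ΣP(Period 1)Q(Period 1) = 0.26×328 + 2.72×136 + 5.27×68 + 1.05×348 = 85.28 + 369.92 + 358.36 + 365.4 = 1178.96
ΣP(Period 0)Q(Period 1) = 0.36×328 + 3.17×136 + 7.01×68 + 1.29×348 = 118.08 + 431.12 + 476.68 + 448.92 = 1474.8
P = 1178.96 / 1474.8 × 100 = 79.9403
Fisher = √(L × P) = √(80.0935 × 79.9403) = 80.0169

80.02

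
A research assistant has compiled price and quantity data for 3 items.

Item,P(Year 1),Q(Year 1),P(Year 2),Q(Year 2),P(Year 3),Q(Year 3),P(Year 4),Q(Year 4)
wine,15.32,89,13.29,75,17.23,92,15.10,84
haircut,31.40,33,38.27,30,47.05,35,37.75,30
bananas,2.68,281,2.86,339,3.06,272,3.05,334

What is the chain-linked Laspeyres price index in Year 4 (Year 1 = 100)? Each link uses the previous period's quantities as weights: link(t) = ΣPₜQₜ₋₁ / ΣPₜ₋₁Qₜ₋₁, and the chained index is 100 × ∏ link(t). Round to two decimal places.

Link Year 1→Year 2:
ΣP(Year 2)Q(Year 1) = 13.29×89 + 38.27×33 + 2.86×281 = 1182.81 + 1262.91 + 803.66 = 3249.38
ΣP(Year 1)Q(Year 1) = 15.32×89 + 31.40×33 + 2.68×281 = 1363.48 + 1036.2 + 753.08 = 3152.76
link = 3249.38/3152.76 = 1.030646
Link Year 2→Year 3:
ΣP(Year 3)Q(Year 2) = 17.23×75 + 47.05×30 + 3.06×339 = 1292.25 + 1411.5 + 1037.34 = 3741.09
ΣP(Year 2)Q(Year 2) = 13.29×75 + 38.27×30 + 2.86×339 = 996.75 + 1148.1 + 969.54 = 3114.39
link = 3741.09/3114.39 = 1.201227
Link Year 3→Year 4:
ΣP(Year 4)Q(Year 3) = 15.10×92 + 37.75×35 + 3.05×272 = 1389.2 + 1321.25 + 829.6 = 3540.05
ΣP(Year 3)Q(Year 3) = 17.23×92 + 47.05×35 + 3.06×272 = 1585.16 + 1646.75 + 832.32 = 4064.23
link = 3540.05/4064.23 = 0.871026
Chained index = 100 × 1.030646 × 1.201227 × 0.871026 = 107.8365

107.84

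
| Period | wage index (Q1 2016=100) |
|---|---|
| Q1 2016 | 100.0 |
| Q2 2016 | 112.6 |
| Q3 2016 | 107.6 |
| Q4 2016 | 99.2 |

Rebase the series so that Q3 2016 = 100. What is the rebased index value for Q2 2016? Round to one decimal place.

104.6

Rebased(Q2 2016) = 112.6 / 107.6 × 100 = 104.6468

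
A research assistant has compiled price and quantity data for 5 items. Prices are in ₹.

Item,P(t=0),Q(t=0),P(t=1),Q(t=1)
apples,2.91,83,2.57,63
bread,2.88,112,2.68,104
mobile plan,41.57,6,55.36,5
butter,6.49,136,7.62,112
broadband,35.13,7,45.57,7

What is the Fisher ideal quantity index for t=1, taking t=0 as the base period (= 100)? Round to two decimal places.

Laspeyres component (base-period weights):
ΣP(t=0)Q(t=1) = 2.91×63 + 2.88×104 + 41.57×5 + 6.49×112 + 35.13×7 = 183.33 + 299.52 + 207.85 + 726.88 + 245.91 = 1663.49
ΣP(t=0)Q(t=0) = 2.91×83 + 2.88×112 + 41.57×6 + 6.49×136 + 35.13×7 = 241.53 + 322.56 + 249.42 + 882.64 + 245.91 = 1942.06
L = 1663.49 / 1942.06 × 100 = 85.6560
Paasche component (current-period weights):
ΣP(t=1)Q(t=1) = 2.57×63 + 2.68×104 + 55.36×5 + 7.62×112 + 45.57×7 = 161.91 + 278.72 + 276.8 + 853.44 + 318.99 = 1889.86
ΣP(t=1)Q(t=0) = 2.57×83 + 2.68×112 + 55.36×6 + 7.62×136 + 45.57×7 = 213.31 + 300.16 + 332.16 + 1036.32 + 318.99 = 2200.94
P = 1889.86 / 2200.94 × 100 = 85.8660
Fisher = √(L × P) = √(85.6560 × 85.8660) = 85.7609

85.76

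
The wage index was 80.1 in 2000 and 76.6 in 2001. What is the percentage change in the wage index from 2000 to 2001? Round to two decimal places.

-4.37%

Change = (76.6 − 80.1) / 80.1 × 100
       = -3.5 / 80.1 × 100 = -4.3695%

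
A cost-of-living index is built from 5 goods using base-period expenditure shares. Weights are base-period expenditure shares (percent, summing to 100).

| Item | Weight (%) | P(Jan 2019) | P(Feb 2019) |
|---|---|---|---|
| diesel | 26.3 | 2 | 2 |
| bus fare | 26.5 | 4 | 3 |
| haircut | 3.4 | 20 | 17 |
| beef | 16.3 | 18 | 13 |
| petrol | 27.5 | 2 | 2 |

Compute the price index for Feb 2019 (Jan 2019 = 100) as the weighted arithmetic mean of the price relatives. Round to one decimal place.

diesel: 26.3 × (2/2) = 26.3 × 1.000000 = 26.3000
bus fare: 26.5 × (3/4) = 26.5 × 0.750000 = 19.8750
haircut: 3.4 × (17/20) = 3.4 × 0.850000 = 2.8900
beef: 16.3 × (13/18) = 16.3 × 0.722222 = 11.7722
petrol: 27.5 × (2/2) = 27.5 × 1.000000 = 27.5000
Index = Σ wᵢ·(p₁ᵢ/p₀ᵢ) = 26.3000 + 19.8750 + 2.8900 + 11.7722 + 27.5000 = 88.3372

88.3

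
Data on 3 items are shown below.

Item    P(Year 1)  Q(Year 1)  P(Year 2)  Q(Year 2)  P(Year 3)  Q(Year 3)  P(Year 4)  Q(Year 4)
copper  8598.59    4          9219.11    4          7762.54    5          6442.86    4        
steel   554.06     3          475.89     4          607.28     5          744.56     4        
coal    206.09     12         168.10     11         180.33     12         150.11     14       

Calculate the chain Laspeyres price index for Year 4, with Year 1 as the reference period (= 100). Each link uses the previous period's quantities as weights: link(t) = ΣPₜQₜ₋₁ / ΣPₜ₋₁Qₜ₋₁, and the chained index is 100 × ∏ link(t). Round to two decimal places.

78.32

Link Year 1→Year 2:
ΣP(Year 2)Q(Year 1) = 9219.11×4 + 475.89×3 + 168.10×12 = 36876.44 + 1427.67 + 2017.2 = 40321.31
ΣP(Year 1)Q(Year 1) = 8598.59×4 + 554.06×3 + 206.09×12 = 34394.36 + 1662.18 + 2473.08 = 38529.62
link = 40321.31/38529.62 = 1.046502
Link Year 2→Year 3:
ΣP(Year 3)Q(Year 2) = 7762.54×4 + 607.28×4 + 180.33×11 = 31050.16 + 2429.12 + 1983.63 = 35462.91
ΣP(Year 2)Q(Year 2) = 9219.11×4 + 475.89×4 + 168.10×11 = 36876.44 + 1903.56 + 1849.1 = 40629.1
link = 35462.91/40629.1 = 0.872845
Link Year 3→Year 4:
ΣP(Year 4)Q(Year 3) = 6442.86×5 + 744.56×5 + 150.11×12 = 32214.3 + 3722.8 + 1801.32 = 37738.42
ΣP(Year 3)Q(Year 3) = 7762.54×5 + 607.28×5 + 180.33×12 = 38812.7 + 3036.4 + 2163.96 = 44013.06
link = 37738.42/44013.06 = 0.857437
Chained index = 100 × 1.046502 × 0.872845 × 0.857437 = 78.3212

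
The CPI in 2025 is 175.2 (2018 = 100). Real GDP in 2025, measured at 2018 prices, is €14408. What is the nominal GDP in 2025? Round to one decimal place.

25242.8

Nominal = Real × (Index/100) = 14408 × (175.2/100)
        = 14408 × 1.752 = 25242.8160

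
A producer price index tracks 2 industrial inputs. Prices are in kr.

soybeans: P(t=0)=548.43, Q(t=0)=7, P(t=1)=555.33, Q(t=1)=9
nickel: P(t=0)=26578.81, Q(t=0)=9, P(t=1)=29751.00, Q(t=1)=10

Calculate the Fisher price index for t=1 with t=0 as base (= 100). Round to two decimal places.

111.75

Laspeyres component (base-period weights):
ΣP(t=1)Q(t=0) = 555.33×7 + 29751.00×9 = 3887.31 + 267759 = 271646.31
ΣP(t=0)Q(t=0) = 548.43×7 + 26578.81×9 = 3839.01 + 239209.29 = 243048.3
L = 271646.31 / 243048.3 × 100 = 111.7664
Paasche component (current-period weights):
ΣP(t=1)Q(t=1) = 555.33×9 + 29751.00×10 = 4997.97 + 297510 = 302507.97
ΣP(t=0)Q(t=1) = 548.43×9 + 26578.81×10 = 4935.87 + 265788.1 = 270723.97
P = 302507.97 / 270723.97 × 100 = 111.7404
Fisher = √(L × P) = √(111.7664 × 111.7404) = 111.7534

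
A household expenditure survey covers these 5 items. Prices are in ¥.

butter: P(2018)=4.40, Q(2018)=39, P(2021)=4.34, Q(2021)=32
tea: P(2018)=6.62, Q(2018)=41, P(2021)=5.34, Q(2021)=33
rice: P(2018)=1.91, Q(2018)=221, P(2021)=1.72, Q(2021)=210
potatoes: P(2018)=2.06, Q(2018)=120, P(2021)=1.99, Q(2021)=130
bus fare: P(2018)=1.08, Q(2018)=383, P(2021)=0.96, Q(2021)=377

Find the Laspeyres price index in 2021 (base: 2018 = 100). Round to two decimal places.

Laspeyres price index uses base-period quantities as weights.
ΣP(2021)·Q(2018) = 4.34×39 + 5.34×41 + 1.72×221 + 1.99×120 + 0.96×383 = 169.26 + 218.94 + 380.12 + 238.8 + 367.68 = 1374.8
ΣP(2018)·Q(2018) = 4.40×39 + 6.62×41 + 1.91×221 + 2.06×120 + 1.08×383 = 171.6 + 271.42 + 422.11 + 247.2 + 413.64 = 1525.97
Index = 1374.8 / 1525.97 × 100 = 90.0935

90.09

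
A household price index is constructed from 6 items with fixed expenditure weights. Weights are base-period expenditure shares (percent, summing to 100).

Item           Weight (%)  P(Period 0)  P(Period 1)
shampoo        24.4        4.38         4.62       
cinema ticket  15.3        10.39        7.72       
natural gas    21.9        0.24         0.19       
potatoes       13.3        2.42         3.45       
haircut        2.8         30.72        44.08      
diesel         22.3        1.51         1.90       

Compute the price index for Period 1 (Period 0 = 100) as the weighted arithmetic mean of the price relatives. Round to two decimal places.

shampoo: 24.4 × (4.62/4.38) = 24.4 × 1.054795 = 25.7370
cinema ticket: 15.3 × (7.72/10.39) = 15.3 × 0.743022 = 11.3682
natural gas: 21.9 × (0.19/0.24) = 21.9 × 0.791667 = 17.3375
potatoes: 13.3 × (3.45/2.42) = 13.3 × 1.425620 = 18.9607
haircut: 2.8 × (44.08/30.72) = 2.8 × 1.434896 = 4.0177
diesel: 22.3 × (1.90/1.51) = 22.3 × 1.258278 = 28.0596
Index = Σ wᵢ·(p₁ᵢ/p₀ᵢ) = 25.7370 + 11.3682 + 17.3375 + 18.9607 + 4.0177 + 28.0596 = 105.4808

105.48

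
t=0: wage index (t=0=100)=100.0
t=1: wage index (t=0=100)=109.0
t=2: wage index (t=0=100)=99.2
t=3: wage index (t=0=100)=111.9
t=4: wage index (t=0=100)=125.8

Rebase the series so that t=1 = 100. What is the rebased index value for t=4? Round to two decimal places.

115.41

Rebased(t=4) = 125.8 / 109.0 × 100 = 115.4128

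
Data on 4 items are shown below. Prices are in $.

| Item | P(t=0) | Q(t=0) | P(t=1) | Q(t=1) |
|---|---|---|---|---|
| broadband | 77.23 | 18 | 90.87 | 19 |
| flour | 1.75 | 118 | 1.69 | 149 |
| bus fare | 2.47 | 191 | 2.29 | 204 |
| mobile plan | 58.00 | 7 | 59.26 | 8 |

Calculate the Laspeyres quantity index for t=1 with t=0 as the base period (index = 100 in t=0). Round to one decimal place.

109.0

Laspeyres quantity index uses base-period prices as weights.
ΣP(t=0)·Q(t=1) = 77.23×19 + 1.75×149 + 2.47×204 + 58.00×8 = 1467.37 + 260.75 + 503.88 + 464 = 2696
ΣP(t=0)·Q(t=0) = 77.23×18 + 1.75×118 + 2.47×191 + 58.00×7 = 1390.14 + 206.5 + 471.77 + 406 = 2474.41
Index = 2696 / 2474.41 × 100 = 108.9553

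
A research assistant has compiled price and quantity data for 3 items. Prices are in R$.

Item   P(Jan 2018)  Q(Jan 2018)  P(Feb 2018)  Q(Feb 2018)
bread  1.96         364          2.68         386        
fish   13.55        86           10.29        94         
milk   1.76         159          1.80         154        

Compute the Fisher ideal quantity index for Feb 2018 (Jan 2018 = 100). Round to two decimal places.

Laspeyres component (base-period weights):
ΣP(Jan 2018)Q(Feb 2018) = 1.96×386 + 13.55×94 + 1.76×154 = 756.56 + 1273.7 + 271.04 = 2301.3
ΣP(Jan 2018)Q(Jan 2018) = 1.96×364 + 13.55×86 + 1.76×159 = 713.44 + 1165.3 + 279.84 = 2158.58
L = 2301.3 / 2158.58 × 100 = 106.6118
Paasche component (current-period weights):
ΣP(Feb 2018)Q(Feb 2018) = 2.68×386 + 10.29×94 + 1.80×154 = 1034.48 + 967.26 + 277.2 = 2278.94
ΣP(Feb 2018)Q(Jan 2018) = 2.68×364 + 10.29×86 + 1.80×159 = 975.52 + 884.94 + 286.2 = 2146.66
P = 2278.94 / 2146.66 × 100 = 106.1621
Fisher = √(L × P) = √(106.6118 × 106.1621) = 106.3867

106.39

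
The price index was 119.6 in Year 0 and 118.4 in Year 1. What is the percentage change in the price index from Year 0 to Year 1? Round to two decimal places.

-1.00%

Change = (118.4 − 119.6) / 119.6 × 100
       = -1.2 / 119.6 × 100 = -1.0033%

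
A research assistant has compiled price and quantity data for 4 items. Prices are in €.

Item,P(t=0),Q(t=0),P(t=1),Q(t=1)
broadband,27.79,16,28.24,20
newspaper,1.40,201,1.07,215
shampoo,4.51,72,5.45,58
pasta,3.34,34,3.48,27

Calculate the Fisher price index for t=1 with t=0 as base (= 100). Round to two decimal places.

100.42

Laspeyres component (base-period weights):
ΣP(t=1)Q(t=0) = 28.24×16 + 1.07×201 + 5.45×72 + 3.48×34 = 451.84 + 215.07 + 392.4 + 118.32 = 1177.63
ΣP(t=0)Q(t=0) = 27.79×16 + 1.40×201 + 4.51×72 + 3.34×34 = 444.64 + 281.4 + 324.72 + 113.56 = 1164.32
L = 1177.63 / 1164.32 × 100 = 101.1432
Paasche component (current-period weights):
ΣP(t=1)Q(t=1) = 28.24×20 + 1.07×215 + 5.45×58 + 3.48×27 = 564.8 + 230.05 + 316.1 + 93.96 = 1204.91
ΣP(t=0)Q(t=1) = 27.79×20 + 1.40×215 + 4.51×58 + 3.34×27 = 555.8 + 301 + 261.58 + 90.18 = 1208.56
P = 1204.91 / 1208.56 × 100 = 99.6980
Fisher = √(L × P) = √(101.1432 × 99.6980) = 100.4180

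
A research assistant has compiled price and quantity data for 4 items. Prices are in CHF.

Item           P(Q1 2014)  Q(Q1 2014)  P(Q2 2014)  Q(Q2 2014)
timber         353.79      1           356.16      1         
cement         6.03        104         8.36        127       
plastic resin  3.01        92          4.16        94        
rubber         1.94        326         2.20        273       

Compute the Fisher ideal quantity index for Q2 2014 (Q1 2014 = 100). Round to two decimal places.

Laspeyres component (base-period weights):
ΣP(Q1 2014)Q(Q2 2014) = 353.79×1 + 6.03×127 + 3.01×94 + 1.94×273 = 353.79 + 765.81 + 282.94 + 529.62 = 1932.16
ΣP(Q1 2014)Q(Q1 2014) = 353.79×1 + 6.03×104 + 3.01×92 + 1.94×326 = 353.79 + 627.12 + 276.92 + 632.44 = 1890.27
L = 1932.16 / 1890.27 × 100 = 102.2161
Paasche component (current-period weights):
ΣP(Q2 2014)Q(Q2 2014) = 356.16×1 + 8.36×127 + 4.16×94 + 2.20×273 = 356.16 + 1061.72 + 391.04 + 600.6 = 2409.52
ΣP(Q2 2014)Q(Q1 2014) = 356.16×1 + 8.36×104 + 4.16×92 + 2.20×326 = 356.16 + 869.44 + 382.72 + 717.2 = 2325.52
P = 2409.52 / 2325.52 × 100 = 103.6121
Fisher = √(L × P) = √(102.2161 × 103.6121) = 102.9117

102.91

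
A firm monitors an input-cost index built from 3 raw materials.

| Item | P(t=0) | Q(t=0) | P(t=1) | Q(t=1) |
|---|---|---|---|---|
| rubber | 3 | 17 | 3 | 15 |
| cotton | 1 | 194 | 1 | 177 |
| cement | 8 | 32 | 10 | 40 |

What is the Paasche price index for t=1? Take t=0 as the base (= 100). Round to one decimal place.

114.8

Paasche price index uses current-period quantities as weights.
ΣP(t=1)·Q(t=1) = 3×15 + 1×177 + 10×40 = 45 + 177 + 400 = 622
ΣP(t=0)·Q(t=1) = 3×15 + 1×177 + 8×40 = 45 + 177 + 320 = 542
Index = 622 / 542 × 100 = 114.7601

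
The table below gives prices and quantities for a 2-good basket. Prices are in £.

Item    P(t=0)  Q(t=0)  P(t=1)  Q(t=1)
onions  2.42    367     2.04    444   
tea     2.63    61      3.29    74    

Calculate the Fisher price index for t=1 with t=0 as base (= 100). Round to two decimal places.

90.55

Laspeyres component (base-period weights):
ΣP(t=1)Q(t=0) = 2.04×367 + 3.29×61 = 748.68 + 200.69 = 949.37
ΣP(t=0)Q(t=0) = 2.42×367 + 2.63×61 = 888.14 + 160.43 = 1048.57
L = 949.37 / 1048.57 × 100 = 90.5395
Paasche component (current-period weights):
ΣP(t=1)Q(t=1) = 2.04×444 + 3.29×74 = 905.76 + 243.46 = 1149.22
ΣP(t=0)Q(t=1) = 2.42×444 + 2.63×74 = 1074.48 + 194.62 = 1269.1
P = 1149.22 / 1269.1 × 100 = 90.5539
Fisher = √(L × P) = √(90.5395 × 90.5539) = 90.5467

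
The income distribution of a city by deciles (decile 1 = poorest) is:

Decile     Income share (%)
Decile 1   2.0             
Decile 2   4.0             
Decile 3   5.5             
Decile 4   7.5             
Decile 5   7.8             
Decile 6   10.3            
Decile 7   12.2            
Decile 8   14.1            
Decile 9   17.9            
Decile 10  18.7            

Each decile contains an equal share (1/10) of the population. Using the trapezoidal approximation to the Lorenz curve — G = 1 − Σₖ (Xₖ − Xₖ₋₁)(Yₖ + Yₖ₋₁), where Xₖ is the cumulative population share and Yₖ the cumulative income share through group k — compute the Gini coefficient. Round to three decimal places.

0.307

Cumulative income shares Yₖ: 0.0200, 0.0600, 0.1150, 0.1900, 0.2680, 0.3710, 0.4930, 0.6340, 0.8130, 1.0000
Σ (Xₖ−Xₖ₋₁)(Yₖ+Yₖ₋₁) = (1/10)(0.0200+0.0000) + (1/10)(0.0600+0.0200) + (1/10)(0.1150+0.0600) + (1/10)(0.1900+0.1150) + (1/10)(0.2680+0.1900) + (1/10)(0.3710+0.2680) + (1/10)(0.4930+0.3710) + (1/10)(0.6340+0.4930) + (1/10)(0.8130+0.6340) + (1/10)(1.0000+0.8130)
  = 0.0020 + 0.0080 + 0.0175 + 0.0305 + 0.0458 + 0.0639 + 0.0864 + 0.1127 + 0.1447 + 0.1813 = 0.6928
G = 1 − 0.6928 = 0.3072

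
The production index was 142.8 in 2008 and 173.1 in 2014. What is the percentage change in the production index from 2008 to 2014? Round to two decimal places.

Change = (173.1 − 142.8) / 142.8 × 100
       = 30.3 / 142.8 × 100 = 21.2185%

21.22%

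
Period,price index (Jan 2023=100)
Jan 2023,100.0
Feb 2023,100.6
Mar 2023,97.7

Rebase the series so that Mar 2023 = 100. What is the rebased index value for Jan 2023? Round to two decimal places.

Rebased(Jan 2023) = 100.0 / 97.7 × 100 = 102.3541

102.35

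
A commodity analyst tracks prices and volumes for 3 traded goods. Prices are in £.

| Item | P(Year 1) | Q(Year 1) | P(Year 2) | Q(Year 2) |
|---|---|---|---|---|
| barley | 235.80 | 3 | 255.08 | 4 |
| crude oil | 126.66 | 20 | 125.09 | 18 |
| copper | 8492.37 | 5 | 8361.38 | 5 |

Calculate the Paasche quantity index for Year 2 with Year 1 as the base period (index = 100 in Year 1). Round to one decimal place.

Paasche quantity index uses current-period prices as weights.
ΣP(Year 2)·Q(Year 2) = 255.08×4 + 125.09×18 + 8361.38×5 = 1020.32 + 2251.62 + 41806.9 = 45078.84
ΣP(Year 2)·Q(Year 1) = 255.08×3 + 125.09×20 + 8361.38×5 = 765.24 + 2501.8 + 41806.9 = 45073.94
Index = 45078.84 / 45073.94 × 100 = 100.0109

100.0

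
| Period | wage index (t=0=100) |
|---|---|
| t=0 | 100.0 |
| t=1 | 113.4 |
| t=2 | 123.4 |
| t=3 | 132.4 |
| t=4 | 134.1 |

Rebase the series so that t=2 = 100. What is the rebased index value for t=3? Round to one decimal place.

107.3

Rebased(t=3) = 132.4 / 123.4 × 100 = 107.2934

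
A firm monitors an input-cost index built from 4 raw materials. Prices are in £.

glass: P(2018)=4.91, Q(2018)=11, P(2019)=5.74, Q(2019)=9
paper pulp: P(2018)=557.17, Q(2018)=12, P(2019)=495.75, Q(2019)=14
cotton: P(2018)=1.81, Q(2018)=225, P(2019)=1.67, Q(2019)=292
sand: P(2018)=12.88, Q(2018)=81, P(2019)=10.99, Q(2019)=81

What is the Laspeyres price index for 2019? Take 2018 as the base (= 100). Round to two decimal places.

88.86

Laspeyres price index uses base-period quantities as weights.
ΣP(2019)·Q(2018) = 5.74×11 + 495.75×12 + 1.67×225 + 10.99×81 = 63.14 + 5949 + 375.75 + 890.19 = 7278.08
ΣP(2018)·Q(2018) = 4.91×11 + 557.17×12 + 1.81×225 + 12.88×81 = 54.01 + 6686.04 + 407.25 + 1043.28 = 8190.58
Index = 7278.08 / 8190.58 × 100 = 88.8592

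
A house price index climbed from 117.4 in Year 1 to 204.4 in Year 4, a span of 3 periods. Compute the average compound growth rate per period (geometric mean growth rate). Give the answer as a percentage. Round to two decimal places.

20.30%

Growth factor = (204.4/117.4)^(1/3) = (1.741056)^(1/3) = 1.203015
Growth rate = 1.203015 − 1 = 0.203015 = 20.3015%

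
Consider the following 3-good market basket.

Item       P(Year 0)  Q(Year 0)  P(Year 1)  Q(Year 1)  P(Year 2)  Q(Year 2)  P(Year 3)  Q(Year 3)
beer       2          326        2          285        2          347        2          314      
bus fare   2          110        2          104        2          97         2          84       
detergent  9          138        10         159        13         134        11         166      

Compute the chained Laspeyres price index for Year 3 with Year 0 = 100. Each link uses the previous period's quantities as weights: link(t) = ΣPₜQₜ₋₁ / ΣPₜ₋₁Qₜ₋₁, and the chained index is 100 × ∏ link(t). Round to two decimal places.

Link Year 0→Year 1:
ΣP(Year 1)Q(Year 0) = 2×326 + 2×110 + 10×138 = 652 + 220 + 1380 = 2252
ΣP(Year 0)Q(Year 0) = 2×326 + 2×110 + 9×138 = 652 + 220 + 1242 = 2114
link = 2252/2114 = 1.065279
Link Year 1→Year 2:
ΣP(Year 2)Q(Year 1) = 2×285 + 2×104 + 13×159 = 570 + 208 + 2067 = 2845
ΣP(Year 1)Q(Year 1) = 2×285 + 2×104 + 10×159 = 570 + 208 + 1590 = 2368
link = 2845/2368 = 1.201436
Link Year 2→Year 3:
ΣP(Year 3)Q(Year 2) = 2×347 + 2×97 + 11×134 = 694 + 194 + 1474 = 2362
ΣP(Year 2)Q(Year 2) = 2×347 + 2×97 + 13×134 = 694 + 194 + 1742 = 2630
link = 2362/2630 = 0.898099
Chained index = 100 × 1.065279 × 1.201436 × 0.898099 = 114.9445

114.94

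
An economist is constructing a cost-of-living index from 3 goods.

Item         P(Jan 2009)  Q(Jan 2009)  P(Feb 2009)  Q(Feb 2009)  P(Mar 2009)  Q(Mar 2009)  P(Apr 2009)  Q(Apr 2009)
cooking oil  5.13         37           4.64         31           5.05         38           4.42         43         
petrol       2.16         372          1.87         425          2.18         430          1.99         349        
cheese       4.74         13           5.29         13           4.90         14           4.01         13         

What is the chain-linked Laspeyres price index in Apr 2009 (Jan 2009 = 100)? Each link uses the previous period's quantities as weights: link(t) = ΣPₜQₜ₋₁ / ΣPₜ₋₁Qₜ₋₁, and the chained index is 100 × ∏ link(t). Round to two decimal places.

91.05

Link Jan 2009→Feb 2009:
ΣP(Feb 2009)Q(Jan 2009) = 4.64×37 + 1.87×372 + 5.29×13 = 171.68 + 695.64 + 68.77 = 936.09
ΣP(Jan 2009)Q(Jan 2009) = 5.13×37 + 2.16×372 + 4.74×13 = 189.81 + 803.52 + 61.62 = 1054.95
link = 936.09/1054.95 = 0.887331
Link Feb 2009→Mar 2009:
ΣP(Mar 2009)Q(Feb 2009) = 5.05×31 + 2.18×425 + 4.90×13 = 156.55 + 926.5 + 63.7 = 1146.75
ΣP(Feb 2009)Q(Feb 2009) = 4.64×31 + 1.87×425 + 5.29×13 = 143.84 + 794.75 + 68.77 = 1007.36
link = 1146.75/1007.36 = 1.138372
Link Mar 2009→Apr 2009:
ΣP(Apr 2009)Q(Mar 2009) = 4.42×38 + 1.99×430 + 4.01×14 = 167.96 + 855.7 + 56.14 = 1079.8
ΣP(Mar 2009)Q(Mar 2009) = 5.05×38 + 2.18×430 + 4.90×14 = 191.9 + 937.4 + 68.6 = 1197.9
link = 1079.8/1197.9 = 0.901411
Chained index = 100 × 0.887331 × 1.138372 × 0.901411 = 91.0526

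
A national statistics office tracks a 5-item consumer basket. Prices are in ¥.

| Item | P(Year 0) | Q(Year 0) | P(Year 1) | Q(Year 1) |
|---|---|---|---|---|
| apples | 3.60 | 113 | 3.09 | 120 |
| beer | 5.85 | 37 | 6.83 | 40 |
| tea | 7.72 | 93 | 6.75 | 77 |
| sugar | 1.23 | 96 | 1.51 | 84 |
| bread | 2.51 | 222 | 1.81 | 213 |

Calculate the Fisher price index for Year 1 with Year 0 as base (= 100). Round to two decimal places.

Laspeyres component (base-period weights):
ΣP(Year 1)Q(Year 0) = 3.09×113 + 6.83×37 + 6.75×93 + 1.51×96 + 1.81×222 = 349.17 + 252.71 + 627.75 + 144.96 + 401.82 = 1776.41
ΣP(Year 0)Q(Year 0) = 3.60×113 + 5.85×37 + 7.72×93 + 1.23×96 + 2.51×222 = 406.8 + 216.45 + 717.96 + 118.08 + 557.22 = 2016.51
L = 1776.41 / 2016.51 × 100 = 88.0933
Paasche component (current-period weights):
ΣP(Year 1)Q(Year 1) = 3.09×120 + 6.83×40 + 6.75×77 + 1.51×84 + 1.81×213 = 370.8 + 273.2 + 519.75 + 126.84 + 385.53 = 1676.12
ΣP(Year 0)Q(Year 1) = 3.60×120 + 5.85×40 + 7.72×77 + 1.23×84 + 2.51×213 = 432 + 234 + 594.44 + 103.32 + 534.63 = 1898.39
P = 1676.12 / 1898.39 × 100 = 88.2917
Fisher = √(L × P) = √(88.0933 × 88.2917) = 88.1924

88.19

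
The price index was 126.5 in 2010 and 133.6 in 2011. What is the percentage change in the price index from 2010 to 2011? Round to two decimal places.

5.61%

Change = (133.6 − 126.5) / 126.5 × 100
       = 7.1 / 126.5 × 100 = 5.6126%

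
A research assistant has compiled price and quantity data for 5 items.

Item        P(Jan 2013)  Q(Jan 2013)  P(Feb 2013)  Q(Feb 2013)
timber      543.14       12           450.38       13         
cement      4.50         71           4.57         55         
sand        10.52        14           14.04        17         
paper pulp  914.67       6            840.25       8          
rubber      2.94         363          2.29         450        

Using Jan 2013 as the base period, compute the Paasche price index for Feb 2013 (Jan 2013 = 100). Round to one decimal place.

87.4

Paasche price index uses current-period quantities as weights.
ΣP(Feb 2013)·Q(Feb 2013) = 450.38×13 + 4.57×55 + 14.04×17 + 840.25×8 + 2.29×450 = 5854.94 + 251.35 + 238.68 + 6722 + 1030.5 = 14097.47
ΣP(Jan 2013)·Q(Feb 2013) = 543.14×13 + 4.50×55 + 10.52×17 + 914.67×8 + 2.94×450 = 7060.82 + 247.5 + 178.84 + 7317.36 + 1323 = 16127.52
Index = 14097.47 / 16127.52 × 100 = 87.4125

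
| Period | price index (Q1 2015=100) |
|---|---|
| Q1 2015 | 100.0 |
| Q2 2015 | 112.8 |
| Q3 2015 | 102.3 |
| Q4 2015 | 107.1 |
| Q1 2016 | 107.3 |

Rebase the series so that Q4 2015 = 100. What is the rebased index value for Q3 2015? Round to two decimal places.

95.52

Rebased(Q3 2015) = 102.3 / 107.1 × 100 = 95.5182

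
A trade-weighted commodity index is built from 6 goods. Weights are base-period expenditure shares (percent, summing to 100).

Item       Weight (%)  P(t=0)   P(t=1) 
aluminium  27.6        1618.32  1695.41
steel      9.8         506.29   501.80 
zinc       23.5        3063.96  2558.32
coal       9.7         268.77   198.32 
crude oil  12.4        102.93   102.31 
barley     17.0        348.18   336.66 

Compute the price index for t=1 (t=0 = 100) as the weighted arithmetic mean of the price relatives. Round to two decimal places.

94.17

aluminium: 27.6 × (1695.41/1618.32) = 27.6 × 1.047636 = 28.9147
steel: 9.8 × (501.80/506.29) = 9.8 × 0.991132 = 9.7131
zinc: 23.5 × (2558.32/3063.96) = 23.5 × 0.834972 = 19.6218
coal: 9.7 × (198.32/268.77) = 9.7 × 0.737880 = 7.1574
crude oil: 12.4 × (102.31/102.93) = 12.4 × 0.993976 = 12.3253
barley: 17.0 × (336.66/348.18) = 17.0 × 0.966914 = 16.4375
Index = Σ wᵢ·(p₁ᵢ/p₀ᵢ) = 28.9147 + 9.7131 + 19.6218 + 7.1574 + 12.3253 + 16.4375 = 94.1700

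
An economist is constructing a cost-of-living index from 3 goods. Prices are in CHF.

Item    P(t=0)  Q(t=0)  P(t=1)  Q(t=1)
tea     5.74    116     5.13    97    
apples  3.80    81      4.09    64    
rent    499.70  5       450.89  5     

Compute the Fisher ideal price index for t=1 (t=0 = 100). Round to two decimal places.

91.49

Laspeyres component (base-period weights):
ΣP(t=1)Q(t=0) = 5.13×116 + 4.09×81 + 450.89×5 = 595.08 + 331.29 + 2254.45 = 3180.82
ΣP(t=0)Q(t=0) = 5.74×116 + 3.80×81 + 499.70×5 = 665.84 + 307.8 + 2498.5 = 3472.14
L = 3180.82 / 3472.14 × 100 = 91.6098
Paasche component (current-period weights):
ΣP(t=1)Q(t=1) = 5.13×97 + 4.09×64 + 450.89×5 = 497.61 + 261.76 + 2254.45 = 3013.82
ΣP(t=0)Q(t=1) = 5.74×97 + 3.80×64 + 499.70×5 = 556.78 + 243.2 + 2498.5 = 3298.48
P = 3013.82 / 3298.48 × 100 = 91.3700
Fisher = √(L × P) = √(91.6098 × 91.3700) = 91.4898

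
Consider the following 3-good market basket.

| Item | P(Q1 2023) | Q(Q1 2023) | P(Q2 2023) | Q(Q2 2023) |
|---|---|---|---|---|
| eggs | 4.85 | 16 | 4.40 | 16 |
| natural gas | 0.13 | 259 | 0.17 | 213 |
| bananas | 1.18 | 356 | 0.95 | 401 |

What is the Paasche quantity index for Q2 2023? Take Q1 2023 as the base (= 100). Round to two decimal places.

Paasche quantity index uses current-period prices as weights.
ΣP(Q2 2023)·Q(Q2 2023) = 4.40×16 + 0.17×213 + 0.95×401 = 70.4 + 36.21 + 380.95 = 487.56
ΣP(Q2 2023)·Q(Q1 2023) = 4.40×16 + 0.17×259 + 0.95×356 = 70.4 + 44.03 + 338.2 = 452.63
Index = 487.56 / 452.63 × 100 = 107.7171

107.72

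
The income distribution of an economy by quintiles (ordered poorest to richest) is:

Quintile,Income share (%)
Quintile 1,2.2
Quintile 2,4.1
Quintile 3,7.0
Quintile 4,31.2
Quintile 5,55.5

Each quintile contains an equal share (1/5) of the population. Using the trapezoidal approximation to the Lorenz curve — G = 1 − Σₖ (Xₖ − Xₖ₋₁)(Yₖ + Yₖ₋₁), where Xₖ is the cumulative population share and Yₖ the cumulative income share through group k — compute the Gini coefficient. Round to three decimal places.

0.535

Cumulative income shares Yₖ: 0.0220, 0.0630, 0.1330, 0.4450, 1.0000
Σ (Xₖ−Xₖ₋₁)(Yₖ+Yₖ₋₁) = (1/5)(0.0220+0.0000) + (1/5)(0.0630+0.0220) + (1/5)(0.1330+0.0630) + (1/5)(0.4450+0.1330) + (1/5)(1.0000+0.4450)
  = 0.0044 + 0.0170 + 0.0392 + 0.1156 + 0.2890 = 0.4652
G = 1 − 0.4652 = 0.5348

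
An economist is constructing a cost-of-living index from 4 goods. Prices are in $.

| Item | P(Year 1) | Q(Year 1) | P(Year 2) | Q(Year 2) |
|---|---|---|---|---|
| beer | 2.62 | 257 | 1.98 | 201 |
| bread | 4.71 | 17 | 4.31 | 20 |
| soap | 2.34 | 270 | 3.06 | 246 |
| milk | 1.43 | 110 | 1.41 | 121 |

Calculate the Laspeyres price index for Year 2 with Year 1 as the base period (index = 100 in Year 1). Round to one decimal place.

Laspeyres price index uses base-period quantities as weights.
ΣP(Year 2)·Q(Year 1) = 1.98×257 + 4.31×17 + 3.06×270 + 1.41×110 = 508.86 + 73.27 + 826.2 + 155.1 = 1563.43
ΣP(Year 1)·Q(Year 1) = 2.62×257 + 4.71×17 + 2.34×270 + 1.43×110 = 673.34 + 80.07 + 631.8 + 157.3 = 1542.51
Index = 1563.43 / 1542.51 × 100 = 101.3562

101.4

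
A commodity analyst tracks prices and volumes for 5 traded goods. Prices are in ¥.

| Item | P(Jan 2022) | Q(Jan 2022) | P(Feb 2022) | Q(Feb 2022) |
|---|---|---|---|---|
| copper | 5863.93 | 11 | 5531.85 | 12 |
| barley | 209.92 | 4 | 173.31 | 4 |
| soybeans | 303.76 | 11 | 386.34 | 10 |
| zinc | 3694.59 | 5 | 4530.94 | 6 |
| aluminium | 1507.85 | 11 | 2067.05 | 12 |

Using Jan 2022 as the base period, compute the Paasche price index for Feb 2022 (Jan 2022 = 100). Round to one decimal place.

Paasche price index uses current-period quantities as weights.
ΣP(Feb 2022)·Q(Feb 2022) = 5531.85×12 + 173.31×4 + 386.34×10 + 4530.94×6 + 2067.05×12 = 66382.2 + 693.24 + 3863.4 + 27185.64 + 24804.6 = 122929.08
ΣP(Jan 2022)·Q(Feb 2022) = 5863.93×12 + 209.92×4 + 303.76×10 + 3694.59×6 + 1507.85×12 = 70367.16 + 839.68 + 3037.6 + 22167.54 + 18094.2 = 114506.18
Index = 122929.08 / 114506.18 × 100 = 107.3558

107.4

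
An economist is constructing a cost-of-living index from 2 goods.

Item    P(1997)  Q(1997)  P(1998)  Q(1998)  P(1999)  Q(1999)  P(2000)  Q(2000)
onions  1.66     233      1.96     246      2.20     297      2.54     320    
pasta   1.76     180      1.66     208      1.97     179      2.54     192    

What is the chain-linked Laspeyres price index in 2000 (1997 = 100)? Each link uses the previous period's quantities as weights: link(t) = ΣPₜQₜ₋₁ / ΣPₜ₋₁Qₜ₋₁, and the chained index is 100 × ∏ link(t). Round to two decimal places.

148.31

Link 1997→1998:
ΣP(1998)Q(1997) = 1.96×233 + 1.66×180 = 456.68 + 298.8 = 755.48
ΣP(1997)Q(1997) = 1.66×233 + 1.76×180 = 386.78 + 316.8 = 703.58
link = 755.48/703.58 = 1.073766
Link 1998→1999:
ΣP(1999)Q(1998) = 2.20×246 + 1.97×208 = 541.2 + 409.76 = 950.96
ΣP(1998)Q(1998) = 1.96×246 + 1.66×208 = 482.16 + 345.28 = 827.44
link = 950.96/827.44 = 1.149280
Link 1999→2000:
ΣP(2000)Q(1999) = 2.54×297 + 2.54×179 = 754.38 + 454.66 = 1209.04
ΣP(1999)Q(1999) = 2.20×297 + 1.97×179 = 653.4 + 352.63 = 1006.03
link = 1209.04/1006.03 = 1.201793
Chained index = 100 × 1.073766 × 1.149280 × 1.201793 = 148.3081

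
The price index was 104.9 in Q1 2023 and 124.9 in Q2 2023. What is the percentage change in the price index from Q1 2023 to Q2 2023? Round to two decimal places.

19.07%

Change = (124.9 − 104.9) / 104.9 × 100
       = 20.0 / 104.9 × 100 = 19.0658%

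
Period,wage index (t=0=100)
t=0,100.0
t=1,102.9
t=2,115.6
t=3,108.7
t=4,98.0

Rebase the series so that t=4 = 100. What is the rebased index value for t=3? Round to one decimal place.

Rebased(t=3) = 108.7 / 98.0 × 100 = 110.9184

110.9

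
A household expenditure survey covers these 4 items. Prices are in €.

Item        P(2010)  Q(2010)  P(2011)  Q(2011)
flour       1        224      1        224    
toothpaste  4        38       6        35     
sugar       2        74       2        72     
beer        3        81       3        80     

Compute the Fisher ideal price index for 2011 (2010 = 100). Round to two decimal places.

109.63

Laspeyres component (base-period weights):
ΣP(2011)Q(2010) = 1×224 + 6×38 + 2×74 + 3×81 = 224 + 228 + 148 + 243 = 843
ΣP(2010)Q(2010) = 1×224 + 4×38 + 2×74 + 3×81 = 224 + 152 + 148 + 243 = 767
L = 843 / 767 × 100 = 109.9087
Paasche component (current-period weights):
ΣP(2011)Q(2011) = 1×224 + 6×35 + 2×72 + 3×80 = 224 + 210 + 144 + 240 = 818
ΣP(2010)Q(2011) = 1×224 + 4×35 + 2×72 + 3×80 = 224 + 140 + 144 + 240 = 748
P = 818 / 748 × 100 = 109.3583
Fisher = √(L × P) = √(109.9087 × 109.3583) = 109.6332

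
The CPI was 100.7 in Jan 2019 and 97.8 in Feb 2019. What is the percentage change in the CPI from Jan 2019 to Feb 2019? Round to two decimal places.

Change = (97.8 − 100.7) / 100.7 × 100
       = -2.9 / 100.7 × 100 = -2.8798%

-2.88%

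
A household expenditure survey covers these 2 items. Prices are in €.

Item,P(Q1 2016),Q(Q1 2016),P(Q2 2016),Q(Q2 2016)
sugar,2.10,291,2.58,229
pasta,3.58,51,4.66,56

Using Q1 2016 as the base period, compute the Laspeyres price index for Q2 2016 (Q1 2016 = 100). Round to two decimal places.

124.54

Laspeyres price index uses base-period quantities as weights.
ΣP(Q2 2016)·Q(Q1 2016) = 2.58×291 + 4.66×51 = 750.78 + 237.66 = 988.44
ΣP(Q1 2016)·Q(Q1 2016) = 2.10×291 + 3.58×51 = 611.1 + 182.58 = 793.68
Index = 988.44 / 793.68 × 100 = 124.5389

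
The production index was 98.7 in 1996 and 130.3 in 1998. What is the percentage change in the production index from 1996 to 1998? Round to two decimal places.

32.02%

Change = (130.3 − 98.7) / 98.7 × 100
       = 31.6 / 98.7 × 100 = 32.0162%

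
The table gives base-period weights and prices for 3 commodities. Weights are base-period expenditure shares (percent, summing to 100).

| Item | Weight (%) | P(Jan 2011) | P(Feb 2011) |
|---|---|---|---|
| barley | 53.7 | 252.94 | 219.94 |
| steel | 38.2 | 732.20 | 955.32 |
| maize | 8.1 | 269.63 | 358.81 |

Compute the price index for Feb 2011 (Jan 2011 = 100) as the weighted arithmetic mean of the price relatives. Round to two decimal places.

107.31

barley: 53.7 × (219.94/252.94) = 53.7 × 0.869534 = 46.6940
steel: 38.2 × (955.32/732.20) = 38.2 × 1.304725 = 49.8405
maize: 8.1 × (358.81/269.63) = 8.1 × 1.330750 = 10.7791
Index = Σ wᵢ·(p₁ᵢ/p₀ᵢ) = 46.6940 + 49.8405 + 10.7791 = 107.3136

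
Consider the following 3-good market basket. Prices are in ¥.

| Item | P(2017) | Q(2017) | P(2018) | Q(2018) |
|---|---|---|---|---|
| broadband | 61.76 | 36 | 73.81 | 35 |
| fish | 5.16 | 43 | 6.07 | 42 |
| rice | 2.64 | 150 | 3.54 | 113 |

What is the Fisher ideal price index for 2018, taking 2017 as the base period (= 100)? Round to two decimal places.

121.19

Laspeyres component (base-period weights):
ΣP(2018)Q(2017) = 73.81×36 + 6.07×43 + 3.54×150 = 2657.16 + 261.01 + 531 = 3449.17
ΣP(2017)Q(2017) = 61.76×36 + 5.16×43 + 2.64×150 = 2223.36 + 221.88 + 396 = 2841.24
L = 3449.17 / 2841.24 × 100 = 121.3966
Paasche component (current-period weights):
ΣP(2018)Q(2018) = 73.81×35 + 6.07×42 + 3.54×113 = 2583.35 + 254.94 + 400.02 = 3238.31
ΣP(2017)Q(2018) = 61.76×35 + 5.16×42 + 2.64×113 = 2161.6 + 216.72 + 298.32 = 2676.64
P = 3238.31 / 2676.64 × 100 = 120.9841
Fisher = √(L × P) = √(121.3966 × 120.9841) = 121.1902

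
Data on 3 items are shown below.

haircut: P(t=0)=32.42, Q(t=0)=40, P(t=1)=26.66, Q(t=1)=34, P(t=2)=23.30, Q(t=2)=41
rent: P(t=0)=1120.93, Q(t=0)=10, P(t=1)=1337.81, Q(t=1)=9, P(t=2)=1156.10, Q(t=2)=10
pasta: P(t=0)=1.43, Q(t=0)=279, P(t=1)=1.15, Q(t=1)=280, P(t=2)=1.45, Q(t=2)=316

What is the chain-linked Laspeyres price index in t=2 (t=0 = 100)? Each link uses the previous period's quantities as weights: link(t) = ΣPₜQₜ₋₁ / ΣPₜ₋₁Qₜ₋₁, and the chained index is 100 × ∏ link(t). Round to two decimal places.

100.05

Link t=0→t=1:
ΣP(t=1)Q(t=0) = 26.66×40 + 1337.81×10 + 1.15×279 = 1066.4 + 13378.1 + 320.85 = 14765.35
ΣP(t=0)Q(t=0) = 32.42×40 + 1120.93×10 + 1.43×279 = 1296.8 + 11209.3 + 398.97 = 12905.07
link = 14765.35/12905.07 = 1.144151
Link t=1→t=2:
ΣP(t=2)Q(t=1) = 23.30×34 + 1156.10×9 + 1.45×280 = 792.2 + 10404.9 + 406 = 11603.1
ΣP(t=1)Q(t=1) = 26.66×34 + 1337.81×9 + 1.15×280 = 906.44 + 12040.29 + 322 = 13268.73
link = 11603.1/13268.73 = 0.874470
Chained index = 100 × 1.144151 × 0.874470 = 100.0525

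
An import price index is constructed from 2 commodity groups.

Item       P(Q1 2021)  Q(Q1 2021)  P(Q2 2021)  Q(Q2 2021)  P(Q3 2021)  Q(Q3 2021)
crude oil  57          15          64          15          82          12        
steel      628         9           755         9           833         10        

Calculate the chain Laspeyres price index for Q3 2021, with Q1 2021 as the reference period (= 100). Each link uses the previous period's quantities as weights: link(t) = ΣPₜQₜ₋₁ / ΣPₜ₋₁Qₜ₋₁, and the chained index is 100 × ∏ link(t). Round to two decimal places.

Link Q1 2021→Q2 2021:
ΣP(Q2 2021)Q(Q1 2021) = 64×15 + 755×9 = 960 + 6795 = 7755
ΣP(Q1 2021)Q(Q1 2021) = 57×15 + 628×9 = 855 + 5652 = 6507
link = 7755/6507 = 1.191793
Link Q2 2021→Q3 2021:
ΣP(Q3 2021)Q(Q2 2021) = 82×15 + 833×9 = 1230 + 7497 = 8727
ΣP(Q2 2021)Q(Q2 2021) = 64×15 + 755×9 = 960 + 6795 = 7755
link = 8727/7755 = 1.125338
Chained index = 100 × 1.191793 × 1.125338 = 134.1171

134.12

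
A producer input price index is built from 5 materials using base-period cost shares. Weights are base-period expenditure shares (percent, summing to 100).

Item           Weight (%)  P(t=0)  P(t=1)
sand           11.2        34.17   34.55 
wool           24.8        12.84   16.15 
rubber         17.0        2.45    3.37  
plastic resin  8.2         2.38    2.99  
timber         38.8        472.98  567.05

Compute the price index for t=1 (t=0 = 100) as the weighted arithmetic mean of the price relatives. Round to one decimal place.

sand: 11.2 × (34.55/34.17) = 11.2 × 1.011121 = 11.3246
wool: 24.8 × (16.15/12.84) = 24.8 × 1.257788 = 31.1931
rubber: 17.0 × (3.37/2.45) = 17.0 × 1.375510 = 23.3837
plastic resin: 8.2 × (2.99/2.38) = 8.2 × 1.256303 = 10.3017
timber: 38.8 × (567.05/472.98) = 38.8 × 1.198888 = 46.5169
Index = Σ wᵢ·(p₁ᵢ/p₀ᵢ) = 11.3246 + 31.1931 + 23.3837 + 10.3017 + 46.5169 = 122.7199

122.7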